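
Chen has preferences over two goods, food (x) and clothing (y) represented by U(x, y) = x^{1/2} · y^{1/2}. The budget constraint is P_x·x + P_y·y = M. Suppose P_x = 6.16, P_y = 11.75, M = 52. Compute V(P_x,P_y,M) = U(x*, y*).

V = 3.0561

Demand: x*(P_x,P_y,M) = 0.5·M/P_x and y* = 0.5·M/P_y.
At P_x=6.16, P_y=11.75, M=52: x* = 0.5·52/6.16 = 4.2208, y* = 2.2128.
Utility at the optimum: U(4.2208, 2.2128) = 3.0561.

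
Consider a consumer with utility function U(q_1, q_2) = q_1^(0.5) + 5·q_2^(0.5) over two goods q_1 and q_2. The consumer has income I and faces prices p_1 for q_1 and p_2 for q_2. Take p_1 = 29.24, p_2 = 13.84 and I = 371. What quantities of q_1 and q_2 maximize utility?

q_1* = 0.2358, q_2* = 26.3083

MU_q_1 ∝ q_1^(-0.5), MU_q_2 ∝ 5·q_2^(-0.5), so MRS = (1/5)·(q_2/q_1)^(0.5) = p_1/p_2.
Hence q_2/q_1 = (5·p_1/p_2)^(1/(0.5)), i.e. raised to the 2 power.
Substitute q_2 = (q_2/q_1)·q_1 into the budget: q_1* = I/(p_1 + p_2·(q_2/q_1)).
Numerically q_2/q_1 = 111.589303, so q_1* = 371/(29.24 + 13.84·111.589303) = 0.2358 and q_2* = 111.589303·0.2358 = 26.3083.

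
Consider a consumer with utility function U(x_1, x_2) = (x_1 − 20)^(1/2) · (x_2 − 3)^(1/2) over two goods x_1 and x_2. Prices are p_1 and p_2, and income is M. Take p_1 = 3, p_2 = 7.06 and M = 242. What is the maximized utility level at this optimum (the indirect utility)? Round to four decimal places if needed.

This is Cobb-Douglas in (x_1−20, x_2−3): tangency gives 0.5·p_2·(x_2−3) = 0.5·p_1·(x_1−20).
After buying the subsistence bundle (20, 3), a share 0.5 of the remaining income goes to x_1: x_1* = 20 + 0.5·(M − 20p_1 − 3p_2)/p_1.
Discretionary income = 242 − 20·3 − 3·7.06 = 160.82; x_1* = 20 + 0.5·160.82/3 = 46.8033; x_2* = 3 + 0.5·160.82/7.06 = 14.3895.
Utility at the optimum: U(46.8033, 14.3895) = 17.4722.

V = 17.4722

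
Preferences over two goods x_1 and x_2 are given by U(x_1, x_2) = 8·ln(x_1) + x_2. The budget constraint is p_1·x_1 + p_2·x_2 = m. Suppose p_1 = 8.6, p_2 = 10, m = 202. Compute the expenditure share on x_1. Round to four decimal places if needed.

share on x_1 = 0.396

MU_x_1 = 8/x_1, MU_x_2 = 1. Tangency: 8/x_1 = p_1/p_2.
So x_1*(p_1,p_2) = 8·p_2/p_1, independent of income; and x_2* = (m − 8·p_2)/p_2.
At the given prices: x_1* = 8·10/8.6 = 9.3023, and x_2* = 12.2.
Expenditure on x_1: 8.6·9.3023 = 80; share = 0.396.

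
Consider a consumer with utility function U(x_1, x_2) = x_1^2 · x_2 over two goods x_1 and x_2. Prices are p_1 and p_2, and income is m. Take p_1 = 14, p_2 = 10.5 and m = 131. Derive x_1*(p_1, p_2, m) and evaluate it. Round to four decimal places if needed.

Tangency: MRS = 2·x_2/x_1 = p_1/p_2.
Rearranging, p_2·x_2 = (1/2)·p_1·x_1. Substituting into the budget gives p_1·x_1·(1 + (1/2)) = m.
Demand: x_1*(p_1,p_2,m) = 2/3·m/p_1 and x_2* = 1/3·m/p_2.
At p_1=14, p_2=10.5, m=131: x_1* = 2/3·131/14 = 6.2381.

x_1* = 6.2381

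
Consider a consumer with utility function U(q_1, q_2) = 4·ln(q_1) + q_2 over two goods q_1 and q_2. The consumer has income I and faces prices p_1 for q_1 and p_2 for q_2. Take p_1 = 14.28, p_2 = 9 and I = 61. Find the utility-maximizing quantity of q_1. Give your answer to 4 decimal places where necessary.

q_1* = 2.521

Set MRS = p_1/p_2: (4/q_1)/1 = p_1/p_2.
So q_1*(p_1,p_2) = 4·p_2/p_1, independent of income; and q_2* = (I − 4·p_2)/p_2.
At the given prices: q_1* = 4·9/14.28 = 2.521.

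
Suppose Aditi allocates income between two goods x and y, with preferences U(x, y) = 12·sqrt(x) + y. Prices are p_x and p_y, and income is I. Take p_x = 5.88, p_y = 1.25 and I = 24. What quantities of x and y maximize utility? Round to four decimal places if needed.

Thus x* = (6·p_y/p_x)² — independent of I — with the rest of income spent on y.
Plugging in: x* = (6·1.25/5.88)² = 1.6269, y* = 11.5469.

x* = 1.6269, y* = 11.5469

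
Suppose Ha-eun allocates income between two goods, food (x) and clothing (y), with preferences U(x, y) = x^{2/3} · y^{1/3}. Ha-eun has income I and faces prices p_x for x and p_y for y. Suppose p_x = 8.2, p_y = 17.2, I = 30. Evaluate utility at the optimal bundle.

The MRS is 2·y/x. Set MRS = p_x/p_y.
Rearranging, p_y·y = (1/2)·p_x·x. Substituting into the budget gives p_x·x·(1 + (1/2)) = I.
Demand: x*(p_x,p_y,I) = 2/3·I/p_x and y* = 1/3·I/p_y.
At p_x=8.2, p_y=17.2, I=30: x* = 2/3·30/8.2 = 2.439, y* = 0.5814.
Utility at the optimum: U(2.439, 0.5814) = 1.5123.

V = 1.5123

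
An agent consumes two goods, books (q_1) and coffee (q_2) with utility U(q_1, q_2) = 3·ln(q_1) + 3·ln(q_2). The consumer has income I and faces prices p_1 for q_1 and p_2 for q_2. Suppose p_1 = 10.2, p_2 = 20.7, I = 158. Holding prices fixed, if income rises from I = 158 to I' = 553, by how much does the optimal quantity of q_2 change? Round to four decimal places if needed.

Δq_2* = 9.5411

Tangency: MRS = q_2/q_1 = p_1/p_2.
So 3·p_2·q_2 = 3·p_1·q_1; combined with the budget, a share 0.5 of income goes to q_1.
Demand: q_1*(p_1,p_2,I) = 0.5·I/p_1 and q_2* = 0.5·I/p_2.
At p_1=10.2, p_2=20.7, I=158: q_2* = 0.5·158/20.7 = 3.8164.
At I' = 553: q_2* = 13.3575. Change: 13.3575 − 3.8164 = 9.5411.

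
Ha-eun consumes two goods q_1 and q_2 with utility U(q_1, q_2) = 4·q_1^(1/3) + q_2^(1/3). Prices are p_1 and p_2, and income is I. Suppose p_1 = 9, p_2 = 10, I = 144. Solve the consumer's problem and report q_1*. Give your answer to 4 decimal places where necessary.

MRS = MU_q_1/MU_q_2 = 4·(q_2/q_1)^(2/3). Set equal to p_1/p_2.
Solve for the ratio: q_2/q_1 = [(1/4)·p_1/p_2]^(1.5).
Substitute q_2 = (q_2/q_1)·q_1 into the budget: q_1* = I/(p_1 + p_2·(q_2/q_1)).
Numerically q_2/q_1 = 0.106727, so q_1* = 144/(9 + 10·0.106727) = 14.3038.

q_1* = 14.3038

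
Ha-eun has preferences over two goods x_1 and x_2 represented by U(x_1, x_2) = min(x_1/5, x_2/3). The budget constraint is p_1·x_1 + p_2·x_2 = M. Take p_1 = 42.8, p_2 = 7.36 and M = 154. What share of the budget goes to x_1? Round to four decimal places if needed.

With perfect complements, no substitution: consume in ratio x_1:x_2 = 5:3.
Budget: p_1·x_1 + p_2·(3/5)·x_1 = M, so (5·p_1 + 3·p_2)·x_1 = 5·M.
Demand: x_1*(p_1,p_2,M) = 5·M/(5·p_1 + 3·p_2), x_2* = 3·M/(5·p_1 + 3·p_2).
Here 5·42.8 + 3·7.36 = 236.08, giving x_1* = 3.2616 and x_2* = 1.957.
Expenditure on x_1: 42.8·3.2616 = 139.5967; share = 0.9065.

share on x_1 = 0.9065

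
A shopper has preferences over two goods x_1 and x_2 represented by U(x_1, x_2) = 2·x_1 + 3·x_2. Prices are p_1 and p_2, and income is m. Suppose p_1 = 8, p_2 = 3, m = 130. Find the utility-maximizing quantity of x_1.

Linear utility — the consumer picks whichever good has higher MU/price: 2/8 = 0.25 vs 3/3 = 1.
x_2 gives more utility per dollar, so spend all income on x_2: x_2* = m/p_2, x_1* = 0.
Numerically: x_1* = 0, x_2* = 43.3333.

x_1* = 0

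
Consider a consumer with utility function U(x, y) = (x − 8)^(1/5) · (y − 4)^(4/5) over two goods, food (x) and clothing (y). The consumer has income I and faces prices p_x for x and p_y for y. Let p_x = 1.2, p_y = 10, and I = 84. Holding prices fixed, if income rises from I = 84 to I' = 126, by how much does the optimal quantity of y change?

Let x' = x−8, y' = y−4. MRS = (1/4)·y'/x' = p_x/p_y.
Substituting into the budget: x* = 8 + 0.2·(I − 8·p_x − 4·p_y)/p_x, and y* = 4 + 0.8·(…)/p_y.
Discretionary income = 84 − 8·1.2 − 4·10 = 34.4; y* = 4 + 0.8·34.4/10 = 6.752.
At I' = 126: y* = 10.112. Change: 10.112 − 6.752 = 3.36.

Δy* = 3.36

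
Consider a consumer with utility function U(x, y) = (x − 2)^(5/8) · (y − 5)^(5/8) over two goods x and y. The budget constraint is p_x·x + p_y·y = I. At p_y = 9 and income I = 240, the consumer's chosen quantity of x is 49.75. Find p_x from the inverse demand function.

p_x = 2

Let x' = x−2, y' = y−5. MRS = y'/x' = p_x/p_y.
After buying the subsistence bundle (2, 5), a share 0.5 of the remaining income goes to x: x* = 2 + 0.5·(I − 2p_x − 5p_y)/p_x.
Set x* = 49.75 in the demand function and solve for p_x: p_x = 2.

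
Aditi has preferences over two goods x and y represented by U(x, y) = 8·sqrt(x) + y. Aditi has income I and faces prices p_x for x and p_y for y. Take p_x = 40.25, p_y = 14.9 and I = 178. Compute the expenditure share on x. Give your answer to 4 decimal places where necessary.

share on x = 0.4958

MU_x = 4/√x, MU_y = 1. Tangency: 4/√x = p_x/p_y.
Thus x* = (4·p_y/p_x)² — independent of I — with the rest of income spent on y.
Plugging in: x* = (4·14.9/40.25)² = 2.1926, y* = 6.0233.
Expenditure on x: 40.25·2.1926 = 88.2524; share = 0.4958.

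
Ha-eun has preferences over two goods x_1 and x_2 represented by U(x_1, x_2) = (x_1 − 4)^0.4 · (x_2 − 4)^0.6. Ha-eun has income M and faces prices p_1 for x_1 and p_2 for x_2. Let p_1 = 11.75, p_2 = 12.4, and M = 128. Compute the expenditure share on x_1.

This is Cobb-Douglas in (x_1−4, x_2−4): tangency gives 0.4·p_2·(x_2−4) = 0.6·p_1·(x_1−4).
Substituting into the budget: x_1* = 4 + 0.4·(M − 4·p_1 − 4·p_2)/p_1, and x_2* = 4 + 0.6·(…)/p_2.
Discretionary income = 128 − 4·11.75 − 4·12.4 = 31.4; x_1* = 4 + 0.4·31.4/11.75 = 5.0689; x_2* = 4 + 0.6·31.4/12.4 = 5.5194.
Expenditure on x_1: 11.75·5.0689 = 59.56; share = 0.4653.

share on x_1 = 0.4653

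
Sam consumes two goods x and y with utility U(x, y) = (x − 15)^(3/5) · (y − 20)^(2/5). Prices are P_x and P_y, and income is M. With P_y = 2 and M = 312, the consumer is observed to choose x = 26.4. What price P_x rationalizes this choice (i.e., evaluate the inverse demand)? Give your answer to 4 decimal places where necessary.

Let x' = x−15, y' = y−20. MRS = (3/2)·y'/x' = P_x/P_y.
Substituting into the budget: x* = 15 + 0.6·(M − 15·P_x − 20·P_y)/P_x, and y* = 20 + 0.4·(…)/P_y.
Set x* = 26.4 in the demand function and solve for P_x: P_x = 8.

P_x = 8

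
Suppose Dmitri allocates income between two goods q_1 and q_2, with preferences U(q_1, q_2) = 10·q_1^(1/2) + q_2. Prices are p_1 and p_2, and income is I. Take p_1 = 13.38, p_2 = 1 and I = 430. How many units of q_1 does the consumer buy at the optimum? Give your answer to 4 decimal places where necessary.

q_1* = 0.1396

Set MRS = p_1/p_2: 5·q_1^(−1/2) = p_1/p_2.
Solve: √q_1 = 5·p_2/p_1, so q_1*(p_1,p_2) = (5·p_2/p_1)², and q_2* = (I − p_1·q_1*)/p_2.
Plugging in: q_1* = (5·1/13.38)² = 0.1396.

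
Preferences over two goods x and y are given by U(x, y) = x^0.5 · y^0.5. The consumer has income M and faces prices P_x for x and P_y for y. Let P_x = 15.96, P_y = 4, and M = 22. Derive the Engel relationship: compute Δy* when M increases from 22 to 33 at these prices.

Δy* = 1.375

MU_x/MU_y = (0.5·y)/(0.5·x); tangency sets this equal to P_x/P_y.
So 0.5·P_y·y = 0.5·P_x·x; combined with the budget, a share 0.5 of income goes to x.
Demand: x*(P_x,P_y,M) = 0.5·M/P_x and y* = 0.5·M/P_y.
At P_x=15.96, P_y=4, M=22: y* = 0.5·22/4 = 2.75.
At M' = 33: y* = 4.125. Change: 4.125 − 2.75 = 1.375.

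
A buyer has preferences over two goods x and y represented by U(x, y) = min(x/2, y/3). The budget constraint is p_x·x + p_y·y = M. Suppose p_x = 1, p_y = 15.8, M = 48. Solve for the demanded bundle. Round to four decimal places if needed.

With perfect complements, no substitution: consume in ratio x:y = 2:3.
Budget: p_x·x + p_y·(3/2)·x = M, so (2·p_x + 3·p_y)·x = 2·M.
Demand: x*(p_x,p_y,M) = 2·M/(2·p_x + 3·p_y), y* = 3·M/(2·p_x + 3·p_y).
Here 2·1 + 3·15.8 = 49.4, giving x* = 1.9433 and y* = 2.915.

x* = 1.9433, y* = 2.915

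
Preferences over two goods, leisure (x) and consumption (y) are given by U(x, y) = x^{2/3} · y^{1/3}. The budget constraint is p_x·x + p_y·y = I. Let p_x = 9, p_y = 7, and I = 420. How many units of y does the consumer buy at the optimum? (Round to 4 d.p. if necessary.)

y* = 20

Tangency: MRS = 2·y/x = p_x/p_y.
So 2/3·p_y·y = 1/3·p_x·x; combined with the budget, a share 2/3 of income goes to x.
Demand: x*(p_x,p_y,I) = 2/3·I/p_x and y* = 1/3·I/p_y.
At p_x=9, p_y=7, I=420: y* = 1/3·420/7 = 20.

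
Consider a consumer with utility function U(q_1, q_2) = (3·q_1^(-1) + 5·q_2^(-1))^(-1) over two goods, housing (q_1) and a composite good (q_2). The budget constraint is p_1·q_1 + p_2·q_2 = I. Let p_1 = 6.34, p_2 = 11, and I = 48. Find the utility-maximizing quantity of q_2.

MU_q_1 ∝ 3·q_1^(-2), MU_q_2 ∝ 5·q_2^(-2), so MRS = (3/5)·(q_2/q_1)^(2) = p_1/p_2.
Hence q_2/q_1 = ((5/3)·p_1/p_2)^(1/(2)), i.e. raised to the 0.5 power.
With the ratio pinned down, the budget gives q_1* = I/(p_1 + p_2·(q_2/q_1)) and q_2* = (q_2/q_1)·q_1*.
Numerically q_2/q_1 = 0.980105, so q_1* = 48/(6.34 + 11·0.980105) = 2.8035 and q_2* = 0.980105·2.8035 = 2.7478.

q_2* = 2.7478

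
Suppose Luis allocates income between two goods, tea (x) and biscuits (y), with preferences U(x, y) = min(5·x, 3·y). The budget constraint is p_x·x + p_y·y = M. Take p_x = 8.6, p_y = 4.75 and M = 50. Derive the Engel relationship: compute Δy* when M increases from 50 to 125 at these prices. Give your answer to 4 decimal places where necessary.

With perfect complements, no substitution: consume in ratio x:y = 3:5.
Budget: p_x·x + p_y·(5/3)·x = M, so (3·p_x + 5·p_y)·x = 3·M.
Demand: x*(p_x,p_y,M) = 3·M/(3·p_x + 5·p_y), y* = 5·M/(3·p_x + 5·p_y).
Here 3·8.6 + 5·4.75 = 49.55, giving y* = 5.0454.
At M' = 125: y* = 12.6135. Change: 12.6135 − 5.0454 = 7.5681.

Δy* = 7.5681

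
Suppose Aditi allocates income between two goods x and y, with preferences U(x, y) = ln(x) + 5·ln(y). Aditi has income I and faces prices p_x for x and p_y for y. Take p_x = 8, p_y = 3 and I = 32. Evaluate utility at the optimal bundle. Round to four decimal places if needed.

V = 10.5185

At p_x=8, p_y=3, I=32: x* = 1/6·32/8 = 0.6667, y* = 8.8889.
Utility at the optimum: U(0.6667, 8.8889) = 10.5185.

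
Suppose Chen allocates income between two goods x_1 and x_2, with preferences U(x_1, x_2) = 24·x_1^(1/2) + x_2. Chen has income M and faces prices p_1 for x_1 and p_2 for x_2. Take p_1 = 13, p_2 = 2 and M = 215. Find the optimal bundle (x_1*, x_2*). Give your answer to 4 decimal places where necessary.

x_1* = 3.4083, x_2* = 85.3462

Solve: √x_1 = 12·p_2/p_1, so x_1*(p_1,p_2) = (12·p_2/p_1)², and x_2* = (M − p_1·x_1*)/p_2.
Plugging in: x_1* = (12·2/13)² = 3.4083, x_2* = 85.3462.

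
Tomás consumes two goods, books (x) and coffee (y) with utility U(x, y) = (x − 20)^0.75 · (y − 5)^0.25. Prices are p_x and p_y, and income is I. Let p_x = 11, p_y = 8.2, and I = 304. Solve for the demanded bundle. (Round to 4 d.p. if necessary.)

This is Cobb-Douglas in (x−20, y−5): tangency gives 0.75·p_y·(y−5) = 0.25·p_x·(x−20).
After buying the subsistence bundle (20, 5), a share 0.75 of the remaining income goes to x: x* = 20 + 0.75·(I − 20p_x − 5p_y)/p_x.
Discretionary income = 304 − 20·11 − 5·8.2 = 43; x* = 20 + 0.75·43/11 = 22.9318; y* = 5 + 0.25·43/8.2 = 6.311.

x* = 22.9318, y* = 6.311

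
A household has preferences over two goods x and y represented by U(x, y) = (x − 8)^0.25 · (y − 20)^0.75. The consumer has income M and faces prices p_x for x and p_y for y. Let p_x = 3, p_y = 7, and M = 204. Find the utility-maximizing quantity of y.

y* = 24.2857

MRS = (1/3)·(y−20)/(x−8). Tangency with p_x/p_y gives y−20 = 3·(p_x/p_y)·(x−8).
After buying the subsistence bundle (8, 20), a share 0.25 of the remaining income goes to x: x* = 8 + 0.25·(M − 8p_x − 20p_y)/p_x.
Discretionary income = 204 − 8·3 − 20·7 = 40; y* = 20 + 0.75·40/7 = 24.2857.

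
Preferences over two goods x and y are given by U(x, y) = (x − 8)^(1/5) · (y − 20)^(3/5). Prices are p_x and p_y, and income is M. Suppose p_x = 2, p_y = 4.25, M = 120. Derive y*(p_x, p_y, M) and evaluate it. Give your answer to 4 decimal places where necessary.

y* = 23.3529

This is Cobb-Douglas in (x−8, y−20): tangency gives 0.2·p_y·(y−20) = 0.6·p_x·(x−8).
After buying the subsistence bundle (8, 20), a share 0.25 of the remaining income goes to x: x* = 8 + 0.25·(M − 8p_x − 20p_y)/p_x.
Discretionary income = 120 − 8·2 − 20·4.25 = 19; y* = 20 + 0.75·19/4.25 = 23.3529.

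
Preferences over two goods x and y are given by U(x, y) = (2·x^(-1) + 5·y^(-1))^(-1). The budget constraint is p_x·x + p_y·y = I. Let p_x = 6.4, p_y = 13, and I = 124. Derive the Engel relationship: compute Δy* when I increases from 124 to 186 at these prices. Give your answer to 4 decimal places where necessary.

MU_x ∝ 2·x^(-2), MU_y ∝ 5·y^(-2), so MRS = (2/5)·(y/x)^(2) = p_x/p_y.
Hence y/x = ((5/2)·p_x/p_y)^(1/(2)), i.e. raised to the 0.5 power.
With the ratio pinned down, the budget gives x* = I/(p_x + p_y·(y/x)) and y* = (y/x)·x*.
Numerically y/x = 1.1094, so x* = 124/(6.4 + 13·1.1094) = 5.9552 and y* = 1.1094·5.9552 = 6.6067.
At I' = 186: y* = 9.91. Change: 9.91 − 6.6067 = 3.3033.

Δy* = 3.3033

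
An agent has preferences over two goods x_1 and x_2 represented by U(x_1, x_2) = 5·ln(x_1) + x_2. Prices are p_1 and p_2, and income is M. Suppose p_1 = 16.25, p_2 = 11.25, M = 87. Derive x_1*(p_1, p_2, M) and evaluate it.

MU_x_1 = 5/x_1, MU_x_2 = 1. Tangency: 5/x_1 = p_1/p_2.
So x_1*(p_1,p_2) = 5·p_2/p_1, independent of income; and x_2* = (M − 5·p_2)/p_2.
At the given prices: x_1* = 5·11.25/16.25 = 3.4615.

x_1* = 3.4615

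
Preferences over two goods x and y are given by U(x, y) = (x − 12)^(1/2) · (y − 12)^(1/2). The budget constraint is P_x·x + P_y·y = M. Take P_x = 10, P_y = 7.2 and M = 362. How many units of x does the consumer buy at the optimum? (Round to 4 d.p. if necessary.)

x* = 19.78

This is Cobb-Douglas in (x−12, y−12): tangency gives 0.5·P_y·(y−12) = 0.5·P_x·(x−12).
Substituting into the budget: x* = 12 + 0.5·(M − 12·P_x − 12·P_y)/P_x, and y* = 12 + 0.5·(…)/P_y.
Discretionary income = 362 − 12·10 − 12·7.2 = 155.6; x* = 12 + 0.5·155.6/10 = 19.78.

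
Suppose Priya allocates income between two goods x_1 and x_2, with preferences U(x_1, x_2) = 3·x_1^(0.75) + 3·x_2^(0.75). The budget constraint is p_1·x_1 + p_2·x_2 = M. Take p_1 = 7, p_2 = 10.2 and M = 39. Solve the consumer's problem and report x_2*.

x_2* = 0.934

MRS = MU_x_1/MU_x_2 = (x_2/x_1)^(0.25). Set equal to p_1/p_2.
Hence x_2/x_1 = (p_1/p_2)^(1/(0.25)), i.e. raised to the 4 power.
With the ratio pinned down, the budget gives x_1* = M/(p_1 + p_2·(x_2/x_1)) and x_2* = (x_2/x_1)·x_1*.
Numerically x_2/x_1 = 0.221815, so x_1* = 39/(7 + 10.2·0.221815) = 4.2105 and x_2* = 0.221815·4.2105 = 0.934.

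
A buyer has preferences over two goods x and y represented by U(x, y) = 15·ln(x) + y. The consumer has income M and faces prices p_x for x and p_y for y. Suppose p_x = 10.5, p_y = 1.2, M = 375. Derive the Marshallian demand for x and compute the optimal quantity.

So x*(p_x,p_y) = 15·p_y/p_x, independent of income; and y* = (M − 15·p_y)/p_y.
At the given prices: x* = 15·1.2/10.5 = 1.7143.

x* = 1.7143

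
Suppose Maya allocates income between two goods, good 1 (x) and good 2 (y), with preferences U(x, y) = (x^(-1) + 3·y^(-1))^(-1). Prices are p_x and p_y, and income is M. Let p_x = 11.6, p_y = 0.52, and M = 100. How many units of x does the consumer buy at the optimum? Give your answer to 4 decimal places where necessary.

With the ratio pinned down, the budget gives x* = M/(p_x + p_y·(y/x)) and y* = (y/x)·x*.
Numerically y/x = 8.180653, so x* = 100/(11.6 + 0.52·8.180653) = 6.3076.

x* = 6.3076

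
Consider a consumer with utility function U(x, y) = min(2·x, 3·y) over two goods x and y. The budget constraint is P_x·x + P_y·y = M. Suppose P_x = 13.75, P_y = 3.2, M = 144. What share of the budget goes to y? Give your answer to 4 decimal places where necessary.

With perfect complements, no substitution: consume in ratio x:y = 3:2.
Budget: P_x·x + P_y·(2/3)·x = M, so (3·P_x + 2·P_y)·x = 3·M.
Demand: x*(P_x,P_y,M) = 3·M/(3·P_x + 2·P_y), y* = 2·M/(3·P_x + 2·P_y).
Here 3·13.75 + 2·3.2 = 47.65, giving x* = 9.0661 and y* = 6.0441.
Expenditure on y: 3.2·6.0441 = 19.341; share = 0.1343.

share on y = 0.1343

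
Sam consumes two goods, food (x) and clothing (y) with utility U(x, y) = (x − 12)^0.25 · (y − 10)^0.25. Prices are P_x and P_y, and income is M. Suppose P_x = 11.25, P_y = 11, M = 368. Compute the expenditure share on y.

MRS = (y−10)/(x−12). Tangency with P_x/P_y gives y−10 = (P_x/P_y)·(x−12).
Substituting into the budget: x* = 12 + 0.5·(M − 12·P_x − 10·P_y)/P_x, and y* = 10 + 0.5·(…)/P_y.
Discretionary income = 368 − 12·11.25 − 10·11 = 123; x* = 12 + 0.5·123/11.25 = 17.4667; y* = 10 + 0.5·123/11 = 15.5909.
Expenditure on y: 11·15.5909 = 171.5; share = 0.466.

share on y = 0.466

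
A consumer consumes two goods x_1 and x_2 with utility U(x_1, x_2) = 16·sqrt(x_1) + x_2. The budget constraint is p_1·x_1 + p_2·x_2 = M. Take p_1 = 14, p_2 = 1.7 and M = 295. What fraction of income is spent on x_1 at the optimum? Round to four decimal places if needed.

Utility is quasi-linear in x_2; the FOC for x_1 is 8/√x_1 = p_1/p_2.
Solve: √x_1 = 8·p_2/p_1, so x_1*(p_1,p_2) = (8·p_2/p_1)², and x_2* = (M − p_1·x_1*)/p_2.
Plugging in: x_1* = (8·1.7/14)² = 0.9437, x_2* = 165.758.
Expenditure on x_1: 14·0.9437 = 13.2114; share = 0.0448.

share on x_1 = 0.0448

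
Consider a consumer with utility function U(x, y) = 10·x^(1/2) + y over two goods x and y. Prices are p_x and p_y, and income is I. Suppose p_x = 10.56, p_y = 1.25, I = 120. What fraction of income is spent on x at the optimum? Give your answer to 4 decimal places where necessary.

MU_x = 5/√x, MU_y = 1. Tangency: 5/√x = p_x/p_y.
Solve: √x = 5·p_y/p_x, so x*(p_x,p_y) = (5·p_y/p_x)², and y* = (I − p_x·x*)/p_y.
Plugging in: x* = (5·1.25/10.56)² = 0.3503, y* = 93.0407.
Expenditure on x: 10.56·0.3503 = 3.6991; share = 0.0308.

share on x = 0.0308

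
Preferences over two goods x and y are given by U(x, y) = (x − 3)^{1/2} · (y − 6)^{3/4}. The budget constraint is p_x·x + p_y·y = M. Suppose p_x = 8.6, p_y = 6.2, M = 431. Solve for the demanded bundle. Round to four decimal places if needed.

x* = 20.1163, y* = 41.6129

Let x' = x−3, y' = y−6. MRS = (2/3)·y'/x' = p_x/p_y.
After buying the subsistence bundle (3, 6), a share 0.4 of the remaining income goes to x: x* = 3 + 0.4·(M − 3p_x − 6p_y)/p_x.
Discretionary income = 431 − 3·8.6 − 6·6.2 = 368; x* = 3 + 0.4·368/8.6 = 20.1163; y* = 6 + 0.6·368/6.2 = 41.6129.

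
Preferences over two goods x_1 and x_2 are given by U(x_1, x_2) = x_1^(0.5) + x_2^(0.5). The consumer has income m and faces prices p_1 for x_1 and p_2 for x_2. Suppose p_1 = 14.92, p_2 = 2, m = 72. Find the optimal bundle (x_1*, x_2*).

MRS = MU_x_1/MU_x_2 = (x_2/x_1)^(0.5). Set equal to p_1/p_2.
Hence x_2/x_1 = (p_1/p_2)^(1/(0.5)), i.e. raised to the 2 power.
With the ratio pinned down, the budget gives x_1* = m/(p_1 + p_2·(x_2/x_1)) and x_2* = (x_2/x_1)·x_1*.
Numerically x_2/x_1 = 55.6516, so x_1* = 72/(14.92 + 2·55.6516) = 0.5704 and x_2* = 55.6516·0.5704 = 31.7447.

x_1* = 0.5704, x_2* = 31.7447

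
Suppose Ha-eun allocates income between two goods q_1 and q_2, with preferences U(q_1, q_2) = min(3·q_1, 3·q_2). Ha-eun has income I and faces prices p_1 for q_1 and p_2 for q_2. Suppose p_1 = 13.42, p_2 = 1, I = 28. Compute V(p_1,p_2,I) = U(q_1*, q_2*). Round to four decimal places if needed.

With perfect complements, no substitution: consume in ratio q_1:q_2 = 3:3.
Budget: p_1·q_1 + p_2·q_1 = I, so (3·p_1 + 3·p_2)·q_1 = 3·I.
Demand: q_1*(p_1,p_2,I) = 3·I/(3·p_1 + 3·p_2), q_2* = 3·I/(3·p_1 + 3·p_2).
Here 3·13.42 + 3·1 = 43.26, giving q_1* = 1.9417 and q_2* = 1.9417.
Utility at the optimum: U(1.9417, 1.9417) = 5.8252.

V = 5.8252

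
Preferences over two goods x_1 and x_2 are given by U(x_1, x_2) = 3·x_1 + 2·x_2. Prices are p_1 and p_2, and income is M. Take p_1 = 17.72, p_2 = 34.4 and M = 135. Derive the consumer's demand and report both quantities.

x_1* = 7.6185, x_2* = 0

Perfect substitutes: compare marginal utility per dollar. 3/p_1 vs 2/p_2 → 0.1693 vs 0.0581.
x_1 gives more utility per dollar, so spend all income on x_1: x_1* = M/p_1, x_2* = 0.
Numerically: x_1* = 7.6185, x_2* = 0.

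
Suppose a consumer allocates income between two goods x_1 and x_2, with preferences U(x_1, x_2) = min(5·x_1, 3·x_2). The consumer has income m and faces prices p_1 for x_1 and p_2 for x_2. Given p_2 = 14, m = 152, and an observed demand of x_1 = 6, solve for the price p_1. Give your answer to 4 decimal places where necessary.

With perfect complements, no substitution: consume in ratio x_1:x_2 = 3:5.
Budget: p_1·x_1 + p_2·(5/3)·x_1 = m, so (3·p_1 + 5·p_2)·x_1 = 3·m.
Demand: x_1*(p_1,p_2,m) = 3·m/(3·p_1 + 5·p_2), x_2* = 5·m/(3·p_1 + 5·p_2).
Set x_1* = 6 in the demand function and solve for p_1: p_1 = 2.

p_1 = 2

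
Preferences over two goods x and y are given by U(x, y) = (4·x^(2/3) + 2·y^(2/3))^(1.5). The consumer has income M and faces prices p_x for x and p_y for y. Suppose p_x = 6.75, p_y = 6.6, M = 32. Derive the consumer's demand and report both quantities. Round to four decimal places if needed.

MU_x ∝ 4·x^(-1/3), MU_y ∝ 2·y^(-1/3), so MRS = 2·(y/x)^(1/3) = p_x/p_y.
Hence y/x = ((1/2)·p_x/p_y)^(1/(1/3)), i.e. raised to the 3 power.
Substitute y = (y/x)·x into the budget: x* = M/(p_x + p_y·(y/x)).
Numerically y/x = 0.133718, so x* = 32/(6.75 + 6.6·0.133718) = 4.1926 and y* = 0.133718·4.1926 = 0.5606.

x* = 4.1926, y* = 0.5606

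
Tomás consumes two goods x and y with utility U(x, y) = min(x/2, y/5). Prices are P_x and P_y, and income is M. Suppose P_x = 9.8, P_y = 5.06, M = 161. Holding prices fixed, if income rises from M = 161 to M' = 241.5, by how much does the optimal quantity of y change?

Leontief preferences: the optimum is at the kink where x/2 = y/5, i.e. y = (5/2)·x.
Budget: P_x·x + P_y·(5/2)·x = M, so (2·P_x + 5·P_y)·x = 2·M.
Demand: x*(P_x,P_y,M) = 2·M/(2·P_x + 5·P_y), y* = 5·M/(2·P_x + 5·P_y).
Here 2·9.8 + 5·5.06 = 44.9, giving y* = 17.9287.
At M' = 241.5: y* = 26.8931. Change: 26.8931 − 17.9287 = 8.9644.

Δy* = 8.9644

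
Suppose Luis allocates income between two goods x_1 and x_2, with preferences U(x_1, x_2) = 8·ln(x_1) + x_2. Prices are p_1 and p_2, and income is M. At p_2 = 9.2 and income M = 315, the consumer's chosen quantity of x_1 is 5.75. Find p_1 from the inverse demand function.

p_1 = 12.8

Set MRS = p_1/p_2: (8/x_1)/1 = p_1/p_2.
So x_1*(p_1,p_2) = 8·p_2/p_1, independent of income; and x_2* = (M − 8·p_2)/p_2.
Set x_1* = 5.75 in the demand function and solve for p_1: p_1 = 12.8.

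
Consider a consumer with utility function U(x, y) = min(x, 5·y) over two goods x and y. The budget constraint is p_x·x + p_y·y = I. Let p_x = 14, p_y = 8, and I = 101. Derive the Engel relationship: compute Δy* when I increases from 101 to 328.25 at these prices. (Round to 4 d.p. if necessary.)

Δy* = 2.9135

Leontief preferences: the optimum is at the kink where x/5 = y/1, i.e. y = (1/5)·x.
Budget: p_x·x + p_y·(1/5)·x = I, so (5·p_x + p_y)·x = 5·I.
Demand: x*(p_x,p_y,I) = 5·I/(5·p_x + p_y), y* = I/(5·p_x + p_y).
Here 5·14 + 8 = 78, giving y* = 1.2949.
At I' = 328.25: y* = 4.2083. Change: 4.2083 − 1.2949 = 2.9135.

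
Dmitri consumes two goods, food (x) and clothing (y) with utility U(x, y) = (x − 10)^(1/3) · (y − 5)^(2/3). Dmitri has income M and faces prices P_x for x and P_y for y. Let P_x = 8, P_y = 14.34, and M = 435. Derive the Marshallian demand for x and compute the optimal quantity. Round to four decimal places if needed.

x* = 21.8042

This is Cobb-Douglas in (x−10, y−5): tangency gives 1/3·P_y·(y−5) = 2/3·P_x·(x−10).
After buying the subsistence bundle (10, 5), a share 1/3 of the remaining income goes to x: x* = 10 + 1/3·(M − 10P_x − 5P_y)/P_x.
Discretionary income = 435 − 10·8 − 5·14.34 = 283.3; x* = 10 + 1/3·283.3/8 = 21.8042.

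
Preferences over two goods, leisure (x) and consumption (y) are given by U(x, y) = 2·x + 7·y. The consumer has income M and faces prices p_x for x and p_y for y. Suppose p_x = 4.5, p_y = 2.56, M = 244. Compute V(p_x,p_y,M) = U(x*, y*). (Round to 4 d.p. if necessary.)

Linear utility — the consumer picks whichever good has higher MU/price: 2/4.5 = 0.4444 vs 7/2.56 = 2.7344.
y gives more utility per dollar, so spend all income on y: y* = M/p_y, x* = 0.
Numerically: x* = 0, y* = 95.3125.
Utility at the optimum: U(0, 95.3125) = 667.1875.

V = 667.1875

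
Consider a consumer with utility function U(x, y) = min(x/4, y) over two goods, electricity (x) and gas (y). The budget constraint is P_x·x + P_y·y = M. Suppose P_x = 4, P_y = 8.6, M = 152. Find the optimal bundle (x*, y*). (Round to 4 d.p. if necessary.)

Demand: x*(P_x,P_y,M) = 4·M/(4·P_x + P_y), y* = M/(4·P_x + P_y).
Here 4·4 + 8.6 = 24.6, giving x* = 24.7154 and y* = 6.1789.

x* = 24.7154, y* = 6.1789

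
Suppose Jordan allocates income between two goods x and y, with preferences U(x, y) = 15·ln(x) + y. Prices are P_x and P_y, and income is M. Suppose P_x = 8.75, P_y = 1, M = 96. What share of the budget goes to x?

Set MRS = P_x/P_y: (15/x)/1 = P_x/P_y.
So x*(P_x,P_y) = 15·P_y/P_x, independent of income; and y* = (M − 15·P_y)/P_y.
At the given prices: x* = 15·1/8.75 = 1.7143, and y* = 81.
Expenditure on x: 8.75·1.7143 = 15; share = 0.1562.

share on x = 0.1562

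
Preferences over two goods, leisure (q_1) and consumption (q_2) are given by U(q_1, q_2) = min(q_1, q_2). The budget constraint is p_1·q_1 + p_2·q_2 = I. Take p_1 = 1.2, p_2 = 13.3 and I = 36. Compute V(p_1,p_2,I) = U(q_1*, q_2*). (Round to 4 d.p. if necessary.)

Demand: q_1*(p_1,p_2,I) = I/(p_1 + p_2), q_2* = I/(p_1 + p_2).
Here 1.2 + 13.3 = 14.5, giving q_1* = 2.4828 and q_2* = 2.4828.
Utility at the optimum: U(2.4828, 2.4828) = 2.4828.

V = 2.4828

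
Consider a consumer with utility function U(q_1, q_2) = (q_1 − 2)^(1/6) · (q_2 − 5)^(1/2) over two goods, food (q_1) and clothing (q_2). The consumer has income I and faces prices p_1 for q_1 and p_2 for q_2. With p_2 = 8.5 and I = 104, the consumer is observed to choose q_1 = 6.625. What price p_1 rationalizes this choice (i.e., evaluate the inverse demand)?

MRS = (1/3)·(q_2−5)/(q_1−2). Tangency with p_1/p_2 gives q_2−5 = 3·(p_1/p_2)·(q_1−2).
Substituting into the budget: q_1* = 2 + 0.25·(I − 2·p_1 − 5·p_2)/p_1, and q_2* = 5 + 0.75·(…)/p_2.
Set q_1* = 6.625 in the demand function and solve for p_1: p_1 = 3.

p_1 = 3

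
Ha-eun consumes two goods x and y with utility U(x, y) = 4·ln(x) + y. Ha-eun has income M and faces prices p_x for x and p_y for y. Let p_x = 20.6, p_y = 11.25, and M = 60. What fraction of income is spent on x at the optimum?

share on x = 0.75

Set MRS = p_x/p_y: (4/x)/1 = p_x/p_y.
So x*(p_x,p_y) = 4·p_y/p_x, independent of income; and y* = (M − 4·p_y)/p_y.
At the given prices: x* = 4·11.25/20.6 = 2.1845, and y* = 1.3333.
Expenditure on x: 20.6·2.1845 = 45; share = 0.75.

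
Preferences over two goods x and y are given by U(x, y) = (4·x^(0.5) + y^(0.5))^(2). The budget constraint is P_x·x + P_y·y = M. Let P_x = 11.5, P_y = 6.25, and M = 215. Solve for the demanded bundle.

x* = 16.7674, y* = 3.548

MRS = MU_x/MU_y = 4·(y/x)^(0.5). Set equal to P_x/P_y.
Hence y/x = ((1/4)·P_x/P_y)^(1/(0.5)), i.e. raised to the 2 power.
With the ratio pinned down, the budget gives x* = M/(P_x + P_y·(y/x)) and y* = (y/x)·x*.
Numerically y/x = 0.2116, so x* = 215/(11.5 + 6.25·0.2116) = 16.7674 and y* = 0.2116·16.7674 = 3.548.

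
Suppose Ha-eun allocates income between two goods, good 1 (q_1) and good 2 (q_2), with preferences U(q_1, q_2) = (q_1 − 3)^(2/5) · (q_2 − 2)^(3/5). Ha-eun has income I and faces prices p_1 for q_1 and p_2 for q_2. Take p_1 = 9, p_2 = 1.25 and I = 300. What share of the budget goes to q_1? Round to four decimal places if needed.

This is Cobb-Douglas in (q_1−3, q_2−2): tangency gives 0.4·p_2·(q_2−2) = 0.6·p_1·(q_1−3).
After buying the subsistence bundle (3, 2), a share 0.4 of the remaining income goes to q_1: q_1* = 3 + 0.4·(I − 3p_1 − 2p_2)/p_1.
Discretionary income = 300 − 3·9 − 2·1.25 = 270.5; q_1* = 3 + 0.4·270.5/9 = 15.0222; q_2* = 2 + 0.6·270.5/1.25 = 131.84.
Expenditure on q_1: 9·15.0222 = 135.2; share = 0.4507.

share on q_1 = 0.4507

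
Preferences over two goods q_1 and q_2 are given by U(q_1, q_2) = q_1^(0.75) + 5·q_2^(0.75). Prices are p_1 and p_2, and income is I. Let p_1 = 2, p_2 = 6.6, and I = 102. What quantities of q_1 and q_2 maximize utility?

From the CES first-order condition, (1/5)·(q_2/q_1)^(0.25) = p_1/p_2.
Solve for the ratio: q_2/q_1 = [5·p_1/p_2]^(4).
Substitute q_2 = (q_2/q_1)·q_1 into the budget: q_1* = I/(p_1 + p_2·(q_2/q_1)).
Numerically q_2/q_1 = 5.270166, so q_1* = 102/(2 + 6.6·5.270166) = 2.773 and q_2* = 5.270166·2.773 = 14.6142.

q_1* = 2.773, q_2* = 14.6142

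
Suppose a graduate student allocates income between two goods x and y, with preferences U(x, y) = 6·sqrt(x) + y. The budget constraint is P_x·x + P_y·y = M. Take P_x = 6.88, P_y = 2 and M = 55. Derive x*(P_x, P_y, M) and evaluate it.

Utility is quasi-linear in y; the FOC for x is 3/√x = P_x/P_y.
Thus x* = (3·P_y/P_x)² — independent of M — with the rest of income spent on y.
Plugging in: x* = (3·2/6.88)² = 0.7605.

x* = 0.7605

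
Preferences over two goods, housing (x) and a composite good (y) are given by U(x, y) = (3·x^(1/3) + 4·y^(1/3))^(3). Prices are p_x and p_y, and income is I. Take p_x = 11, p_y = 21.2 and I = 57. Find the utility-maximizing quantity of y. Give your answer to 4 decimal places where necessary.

With the ratio pinned down, the budget gives x* = I/(p_x + p_y·(y/x)) and y* = (y/x)·x*.
Numerically y/x = 0.575431, so x* = 57/(11 + 21.2·0.575431) = 2.457 and y* = 0.575431·2.457 = 1.4138.

y* = 1.4138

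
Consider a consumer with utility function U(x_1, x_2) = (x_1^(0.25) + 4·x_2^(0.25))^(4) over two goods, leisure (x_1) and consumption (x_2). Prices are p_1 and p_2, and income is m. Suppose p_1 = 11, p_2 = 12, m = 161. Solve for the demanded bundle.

With the ratio pinned down, the budget gives x_1* = m/(p_1 + p_2·(x_2/x_1)) and x_2* = (x_2/x_1)·x_1*.
Numerically x_2/x_1 = 5.654079, so x_1* = 161/(11 + 12·5.654079) = 2.0419 and x_2* = 5.654079·2.0419 = 11.5449.

x_1* = 2.0419, x_2* = 11.5449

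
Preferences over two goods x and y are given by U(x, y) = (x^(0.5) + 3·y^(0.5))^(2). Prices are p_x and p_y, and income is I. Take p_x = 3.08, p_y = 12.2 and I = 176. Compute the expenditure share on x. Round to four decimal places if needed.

Numerically y/x = 0.57362, so x* = 176/(3.08 + 12.2·0.57362) = 17.4635 and y* = 0.57362·17.4635 = 10.0174.
Expenditure on x: 3.08·17.4635 = 53.7876; share = 0.3056.

share on x = 0.3056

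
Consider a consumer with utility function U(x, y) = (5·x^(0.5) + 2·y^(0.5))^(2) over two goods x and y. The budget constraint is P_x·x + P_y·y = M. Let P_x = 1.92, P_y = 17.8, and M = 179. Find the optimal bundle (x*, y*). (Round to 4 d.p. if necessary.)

From the CES first-order condition, (5/2)·(y/x)^(0.5) = P_x/P_y.
Solve for the ratio: y/x = [(2/5)·P_x/P_y]^(2).
With the ratio pinned down, the budget gives x* = M/(P_x + P_y·(y/x)) and y* = (y/x)·x*.
Numerically y/x = 0.001862, so x* = 179/(1.92 + 17.8·0.001862) = 91.6475 and y* = 0.001862·91.6475 = 0.1706.

x* = 91.6475, y* = 0.1706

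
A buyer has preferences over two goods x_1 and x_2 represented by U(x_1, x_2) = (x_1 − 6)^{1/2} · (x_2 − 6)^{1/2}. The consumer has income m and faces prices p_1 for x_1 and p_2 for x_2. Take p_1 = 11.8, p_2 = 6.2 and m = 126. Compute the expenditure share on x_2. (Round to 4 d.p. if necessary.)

Let x_1' = x_1−6, x_2' = x_2−6. MRS = x_2'/x_1' = p_1/p_2.
Substituting into the budget: x_1* = 6 + 0.5·(m − 6·p_1 − 6·p_2)/p_1, and x_2* = 6 + 0.5·(…)/p_2.
Discretionary income = 126 − 6·11.8 − 6·6.2 = 18; x_1* = 6 + 0.5·18/11.8 = 6.7627; x_2* = 6 + 0.5·18/6.2 = 7.4516.
Expenditure on x_2: 6.2·7.4516 = 46.2; share = 0.3667.

share on x_2 = 0.3667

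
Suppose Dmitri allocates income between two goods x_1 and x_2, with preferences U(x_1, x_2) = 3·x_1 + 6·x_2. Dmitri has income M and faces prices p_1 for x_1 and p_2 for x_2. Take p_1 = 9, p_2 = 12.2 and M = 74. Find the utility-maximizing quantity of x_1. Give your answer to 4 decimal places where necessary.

Linear utility — the consumer picks whichever good has higher MU/price: 3/9 = 0.3333 vs 6/12.2 = 0.4918.
x_2 gives more utility per dollar, so spend all income on x_2: x_2* = M/p_2, x_1* = 0.
Numerically: x_1* = 0, x_2* = 6.0656.

x_1* = 0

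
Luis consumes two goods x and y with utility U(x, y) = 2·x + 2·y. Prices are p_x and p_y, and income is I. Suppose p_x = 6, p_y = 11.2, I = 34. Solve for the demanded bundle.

x* = 5.6667, y* = 0

Linear utility — the consumer picks whichever good has higher MU/price: 2/6 = 0.3333 vs 2/11.2 = 0.1786.
x gives more utility per dollar, so spend all income on x: x* = I/p_x, y* = 0.
Numerically: x* = 5.6667, y* = 0.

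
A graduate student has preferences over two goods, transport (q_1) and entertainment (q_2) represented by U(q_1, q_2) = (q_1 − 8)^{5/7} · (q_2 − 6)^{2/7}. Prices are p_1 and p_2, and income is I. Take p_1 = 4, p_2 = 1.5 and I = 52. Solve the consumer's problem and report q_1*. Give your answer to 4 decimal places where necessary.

q_1* = 9.9643

This is Cobb-Douglas in (q_1−8, q_2−6): tangency gives 5/7·p_2·(q_2−6) = 2/7·p_1·(q_1−8).
After buying the subsistence bundle (8, 6), a share 5/7 of the remaining income goes to q_1: q_1* = 8 + 5/7·(I − 8p_1 − 6p_2)/p_1.
Discretionary income = 52 − 8·4 − 6·1.5 = 11; q_1* = 8 + 5/7·11/4 = 9.9643.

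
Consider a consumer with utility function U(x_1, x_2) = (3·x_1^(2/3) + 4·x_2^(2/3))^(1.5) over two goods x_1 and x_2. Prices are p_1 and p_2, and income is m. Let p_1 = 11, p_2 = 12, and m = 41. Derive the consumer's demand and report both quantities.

x_1* = 1.2458, x_2* = 2.2746

MRS = MU_x_1/MU_x_2 = (3/4)·(x_2/x_1)^(1/3). Set equal to p_1/p_2.
Hence x_2/x_1 = ((4/3)·p_1/p_2)^(1/(1/3)), i.e. raised to the 3 power.
With the ratio pinned down, the budget gives x_1* = m/(p_1 + p_2·(x_2/x_1)) and x_2* = (x_2/x_1)·x_1*.
Numerically x_2/x_1 = 1.825789, so x_1* = 41/(11 + 12·1.825789) = 1.2458 and x_2* = 1.825789·1.2458 = 2.2746.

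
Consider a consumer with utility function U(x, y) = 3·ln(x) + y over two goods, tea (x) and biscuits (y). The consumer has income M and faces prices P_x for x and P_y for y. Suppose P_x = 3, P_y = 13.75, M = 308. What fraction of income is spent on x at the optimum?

So x*(P_x,P_y) = 3·P_y/P_x, independent of income; and y* = (M − 3·P_y)/P_y.
At the given prices: x* = 3·13.75/3 = 13.75, and y* = 19.4.
Expenditure on x: 3·13.75 = 41.25; share = 0.1339.

share on x = 0.1339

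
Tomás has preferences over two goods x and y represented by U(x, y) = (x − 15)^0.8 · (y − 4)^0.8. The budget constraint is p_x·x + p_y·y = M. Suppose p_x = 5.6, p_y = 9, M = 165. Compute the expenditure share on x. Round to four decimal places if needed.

MRS = (y−4)/(x−15). Tangency with p_x/p_y gives y−4 = (p_x/p_y)·(x−15).
After buying the subsistence bundle (15, 4), a share 0.5 of the remaining income goes to x: x* = 15 + 0.5·(M − 15p_x − 4p_y)/p_x.
Discretionary income = 165 − 15·5.6 − 4·9 = 45; x* = 15 + 0.5·45/5.6 = 19.0179; y* = 4 + 0.5·45/9 = 6.5.
Expenditure on x: 5.6·19.0179 = 106.5; share = 0.6455.

share on x = 0.6455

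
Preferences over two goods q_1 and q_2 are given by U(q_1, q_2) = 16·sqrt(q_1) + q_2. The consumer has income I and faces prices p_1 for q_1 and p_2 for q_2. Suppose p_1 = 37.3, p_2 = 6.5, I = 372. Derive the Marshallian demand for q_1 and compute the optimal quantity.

Plugging in: q_1* = (8·6.5/37.3)² = 1.9435.

q_1* = 1.9435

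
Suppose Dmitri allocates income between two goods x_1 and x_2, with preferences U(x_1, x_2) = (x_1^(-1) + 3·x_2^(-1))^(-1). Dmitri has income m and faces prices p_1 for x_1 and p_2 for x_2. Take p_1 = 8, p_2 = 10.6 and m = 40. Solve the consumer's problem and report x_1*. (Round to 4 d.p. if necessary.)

MRS = MU_x_1/MU_x_2 = (1/3)·(x_2/x_1)^(2). Set equal to p_1/p_2.
Hence x_2/x_1 = (3·p_1/p_2)^(1/(2)), i.e. raised to the 0.5 power.
Substitute x_2 = (x_2/x_1)·x_1 into the budget: x_1* = m/(p_1 + p_2·(x_2/x_1)).
Numerically x_2/x_1 = 1.50471, so x_1* = 40/(8 + 10.6·1.50471) = 1.6702.

x_1* = 1.6702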